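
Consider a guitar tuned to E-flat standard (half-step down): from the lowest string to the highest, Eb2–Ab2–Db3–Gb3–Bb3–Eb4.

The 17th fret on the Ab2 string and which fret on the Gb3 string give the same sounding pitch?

Ab2 at fret 17 is Ab2 + 17 semitones = Db4.
The open Gb3 string is 10 semitones above the open Ab2, so the same pitch on the Gb3 string lies at fret 17 − 10 = 7.

7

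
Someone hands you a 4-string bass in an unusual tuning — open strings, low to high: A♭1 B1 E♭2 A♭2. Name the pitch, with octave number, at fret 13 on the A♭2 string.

A3

Each fret is one semitone, so A♭2 + 13 = A3.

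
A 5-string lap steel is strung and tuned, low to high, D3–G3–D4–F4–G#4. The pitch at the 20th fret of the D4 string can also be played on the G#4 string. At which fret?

Fret 20 on D4 is MIDI 62 + 20 = 82 (A#5). On the G#4 string (open MIDI 68), that pitch is 82 − 68 = fret 14.

14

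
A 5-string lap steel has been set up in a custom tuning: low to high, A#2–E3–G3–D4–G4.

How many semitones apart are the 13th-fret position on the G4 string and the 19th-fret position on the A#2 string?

G4 at fret 13 → G#5 (MIDI 80); A#2 at fret 19 → F4 (MIDI 65).
80 − 65 = 15, so the two pitches are 15 semitones apart, with G#5 the higher.

15 semitones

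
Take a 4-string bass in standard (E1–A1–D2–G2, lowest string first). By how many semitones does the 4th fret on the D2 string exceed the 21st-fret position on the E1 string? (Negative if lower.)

-7 semitones

D2 at fret 4 → F#2 (MIDI 42); E1 at fret 21 → C#3 (MIDI 49).
42 − 49 = -7, so the two pitches are 7 semitones apart.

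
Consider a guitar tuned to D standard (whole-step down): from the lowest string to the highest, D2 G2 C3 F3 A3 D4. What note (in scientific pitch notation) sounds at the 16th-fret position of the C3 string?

E4

Each fret is one semitone, so C3 + 16 = E4.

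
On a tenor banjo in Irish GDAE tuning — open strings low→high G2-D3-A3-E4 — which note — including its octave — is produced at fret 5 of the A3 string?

D4

The open A3 string plus 5 semitones: A–A#–B–C–C#–D.
The walk passes from B into C once, so the octave number goes from 3 to 4.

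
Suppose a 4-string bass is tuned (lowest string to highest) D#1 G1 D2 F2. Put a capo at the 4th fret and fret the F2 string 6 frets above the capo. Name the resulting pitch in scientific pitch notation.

D#3

The capo raises the open F2 by 4 semitones to A2; fretting 6 more gives F2 + 4 + 6 = F2 + 10 semitones = D#3.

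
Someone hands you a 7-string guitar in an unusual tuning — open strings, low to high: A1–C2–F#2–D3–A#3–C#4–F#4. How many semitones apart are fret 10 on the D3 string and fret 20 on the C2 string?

D3 at fret 10 → C4 (MIDI 60); C2 at fret 20 → G#3 (MIDI 56).
60 − 56 = 4, so the two pitches are 4 semitones apart, with C4 the higher.

4 semitones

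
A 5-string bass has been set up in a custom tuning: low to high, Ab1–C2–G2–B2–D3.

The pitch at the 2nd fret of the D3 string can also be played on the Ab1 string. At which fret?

20

Fret 2 on D3 is MIDI 50 + 2 = 52 (E3). On the Ab1 string (open MIDI 32), that pitch is 52 − 32 = fret 20.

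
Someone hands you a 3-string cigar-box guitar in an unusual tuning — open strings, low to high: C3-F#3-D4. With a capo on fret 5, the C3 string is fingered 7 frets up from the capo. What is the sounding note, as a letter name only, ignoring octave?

C

The capo raises the open C3 by 5 semitones to F3; fretting 7 more gives C3 + 5 + 7 = C3 + 12 semitones, landing on C.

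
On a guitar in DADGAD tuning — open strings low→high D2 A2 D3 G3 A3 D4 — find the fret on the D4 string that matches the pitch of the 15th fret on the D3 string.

D3 at fret 15 is D3 + 15 semitones = F4.
The open D4 string is 12 semitones above the open D3, so the same pitch on the D4 string lies at fret 15 − 12 = 3.

3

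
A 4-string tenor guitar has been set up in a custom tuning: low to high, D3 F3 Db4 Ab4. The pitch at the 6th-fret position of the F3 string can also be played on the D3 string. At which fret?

9

Fret 6 on F3 is MIDI 53 + 6 = 59 (B3). On the D3 string (open MIDI 50), that pitch is 59 − 50 = fret 9.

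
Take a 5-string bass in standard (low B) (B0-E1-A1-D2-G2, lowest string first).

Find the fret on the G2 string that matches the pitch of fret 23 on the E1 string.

8

E1 at fret 23 is E1 + 23 semitones = D♯3.
The open G2 string is 15 semitones above the open E1, so the same pitch on the G2 string lies at fret 23 − 15 = 8.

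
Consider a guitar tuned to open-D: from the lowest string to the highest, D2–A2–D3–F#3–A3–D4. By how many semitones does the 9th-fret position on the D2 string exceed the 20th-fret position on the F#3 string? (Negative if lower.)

D2 at fret 9 → B2 (MIDI 47); F#3 at fret 20 → D5 (MIDI 74).
47 − 74 = -27, so the two pitches are 27 semitones apart.

-27 semitones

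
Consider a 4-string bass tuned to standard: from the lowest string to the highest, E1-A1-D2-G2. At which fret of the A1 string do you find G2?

G2 is 10 semitones above the open A1 (A–A#–B–C–…–F–F#–G), so it sits at fret 10.

10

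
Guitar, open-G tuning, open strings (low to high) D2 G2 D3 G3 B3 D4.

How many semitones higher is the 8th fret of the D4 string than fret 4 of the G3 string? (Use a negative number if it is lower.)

D4 at fret 8 → A#4 (MIDI 70); G3 at fret 4 → B3 (MIDI 59).
70 − 59 = 11, so the two pitches are 11 semitones apart.

11 semitones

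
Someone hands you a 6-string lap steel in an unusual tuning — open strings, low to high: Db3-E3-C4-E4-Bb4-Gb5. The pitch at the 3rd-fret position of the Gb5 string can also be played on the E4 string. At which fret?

17

Fret 3 on Gb5 is MIDI 78 + 3 = 81 (A5). On the E4 string (open MIDI 64), that pitch is 81 − 64 = fret 17.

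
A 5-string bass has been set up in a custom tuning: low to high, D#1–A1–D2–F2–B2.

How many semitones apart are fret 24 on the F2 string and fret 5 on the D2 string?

F2 at fret 24 → F4 (MIDI 65); D2 at fret 5 → G2 (MIDI 43).
65 − 43 = 22, so the two pitches are 22 semitones apart, with F4 the higher.

22 semitones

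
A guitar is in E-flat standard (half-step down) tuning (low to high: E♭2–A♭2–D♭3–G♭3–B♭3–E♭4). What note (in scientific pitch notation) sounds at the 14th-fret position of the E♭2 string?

The open E♭2 string plus 14 semitones: Eb–E–F–Gb–…–Eb–E–F.
The walk passes from B into C once, so the octave number goes from 2 to 3.

F3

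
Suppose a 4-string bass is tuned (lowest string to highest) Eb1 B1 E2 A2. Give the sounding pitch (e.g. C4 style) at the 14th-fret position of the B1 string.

Db3

B1 is MIDI 35. Adding 14 gives 49, which is Db3.
(Equivalently spelled C#3.)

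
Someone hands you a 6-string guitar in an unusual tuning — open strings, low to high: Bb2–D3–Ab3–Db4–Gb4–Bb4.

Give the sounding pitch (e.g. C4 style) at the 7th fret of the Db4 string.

Db4 is MIDI 61. Adding 7 gives 68, which is Ab4.
(Equivalently spelled G#4.)

Ab4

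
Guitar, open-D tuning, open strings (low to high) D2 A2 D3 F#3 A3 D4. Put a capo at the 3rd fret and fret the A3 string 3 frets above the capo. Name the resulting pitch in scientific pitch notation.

D#4

The capo raises the open A3 by 3 semitones to C4; fretting 3 more gives A3 + 3 + 3 = A3 + 6 semitones = D#4.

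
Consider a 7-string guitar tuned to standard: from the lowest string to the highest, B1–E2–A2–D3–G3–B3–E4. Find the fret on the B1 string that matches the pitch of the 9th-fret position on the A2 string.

19

Fret 9 on A2 is MIDI 45 + 9 = 54 (F#3). On the B1 string (open MIDI 35), that pitch is 54 − 35 = fret 19.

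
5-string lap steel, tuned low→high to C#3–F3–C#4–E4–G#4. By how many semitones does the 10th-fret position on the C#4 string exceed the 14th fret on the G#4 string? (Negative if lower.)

C#4 at fret 10 → B4 (MIDI 71); G#4 at fret 14 → A#5 (MIDI 82).
71 − 82 = -11, so the two pitches are 11 semitones apart.

-11 semitones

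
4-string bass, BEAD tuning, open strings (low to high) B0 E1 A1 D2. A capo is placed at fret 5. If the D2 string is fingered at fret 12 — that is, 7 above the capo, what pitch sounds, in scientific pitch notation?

The capo raises the open D2 by 5 semitones to G2; fretting 7 more gives D2 + 5 + 7 = D2 + 12 semitones = D3.

D3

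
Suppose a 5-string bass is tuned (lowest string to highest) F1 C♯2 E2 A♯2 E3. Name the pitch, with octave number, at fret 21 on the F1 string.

D3

F1 is MIDI 29. Adding 21 gives 50, which is D3.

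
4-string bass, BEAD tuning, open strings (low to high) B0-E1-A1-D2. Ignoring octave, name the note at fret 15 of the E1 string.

G

Each fret is one semitone, so E1 + 15 = G.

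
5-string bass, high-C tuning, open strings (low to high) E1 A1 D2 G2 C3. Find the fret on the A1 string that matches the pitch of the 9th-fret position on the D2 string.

14

Fret 9 on D2 is MIDI 38 + 9 = 47 (B2). On the A1 string (open MIDI 33), that pitch is 47 − 33 = fret 14.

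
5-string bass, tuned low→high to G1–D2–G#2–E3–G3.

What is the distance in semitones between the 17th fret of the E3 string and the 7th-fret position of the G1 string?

31 semitones

E3 at fret 17 → A4 (MIDI 69); G1 at fret 7 → D2 (MIDI 38).
69 − 38 = 31, so the two pitches are 31 semitones apart, with A4 the higher.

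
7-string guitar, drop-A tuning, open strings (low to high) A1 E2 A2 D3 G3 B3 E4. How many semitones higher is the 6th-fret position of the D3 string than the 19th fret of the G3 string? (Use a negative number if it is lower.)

-18 semitones

D3 at fret 6 → G#3 (MIDI 56); G3 at fret 19 → D5 (MIDI 74).
56 − 74 = -18, so the two pitches are 18 semitones apart.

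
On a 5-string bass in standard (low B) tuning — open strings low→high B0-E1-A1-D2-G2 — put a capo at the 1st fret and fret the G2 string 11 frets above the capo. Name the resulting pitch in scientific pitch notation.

G3

The capo raises the open G2 by 1 semitone to G#2; fretting 11 more gives G2 + 1 + 11 = G2 + 12 semitones = G3.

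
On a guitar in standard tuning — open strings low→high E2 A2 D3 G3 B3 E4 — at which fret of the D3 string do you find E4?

E4 is 14 semitones above the open D3 (D–D#–E–F–…–D–D#–E), so it sits at fret 14.

14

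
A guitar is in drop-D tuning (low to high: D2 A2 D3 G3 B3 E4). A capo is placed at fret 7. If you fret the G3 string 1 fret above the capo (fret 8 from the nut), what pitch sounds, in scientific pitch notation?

D♯4

The capo raises the open G3 by 7 semitones to D4; fretting 1 more gives G3 + 7 + 1 = G3 + 8 semitones = D♯4.
(Also written E♭.)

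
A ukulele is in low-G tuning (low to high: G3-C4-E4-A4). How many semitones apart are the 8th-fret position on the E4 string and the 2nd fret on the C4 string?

10 semitones

E4 at fret 8 → C5 (MIDI 72); C4 at fret 2 → D4 (MIDI 62).
72 − 62 = 10, so the two pitches are 10 semitones apart, with C5 the higher.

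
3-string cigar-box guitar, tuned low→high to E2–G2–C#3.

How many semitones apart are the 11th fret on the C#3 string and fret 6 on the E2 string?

C#3 at fret 11 → C4 (MIDI 60); E2 at fret 6 → A#2 (MIDI 46).
60 − 46 = 14, so the two pitches are 14 semitones apart, with C4 the higher.

14 semitones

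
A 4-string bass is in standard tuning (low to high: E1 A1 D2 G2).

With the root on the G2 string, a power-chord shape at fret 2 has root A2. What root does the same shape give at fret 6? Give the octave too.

C♯3

Moving from fret 2 to fret 6 shifts the root by 4 semitones.
A2 up 4 semitones is C♯3.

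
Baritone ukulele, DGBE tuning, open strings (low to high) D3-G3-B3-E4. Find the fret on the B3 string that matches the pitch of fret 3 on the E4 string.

8

E4 at fret 3 is E4 + 3 semitones = G4.
The open B3 string is 5 semitones below the open E4, so the same pitch on the B3 string lies at fret 3 + 5 = 8.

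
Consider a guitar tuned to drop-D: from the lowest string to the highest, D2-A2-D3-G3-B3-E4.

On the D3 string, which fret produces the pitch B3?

B3 is 9 semitones above the open D3 (D–D#–E–F–F#–G–G#–A–A#–B), so it sits at fret 9.

9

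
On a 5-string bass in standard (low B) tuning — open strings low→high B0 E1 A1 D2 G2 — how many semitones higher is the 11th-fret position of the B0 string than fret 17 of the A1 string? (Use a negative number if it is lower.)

-16 semitones

B0 at fret 11 → A#1 (MIDI 34); A1 at fret 17 → D3 (MIDI 50).
34 − 50 = -16, so the two pitches are 16 semitones apart.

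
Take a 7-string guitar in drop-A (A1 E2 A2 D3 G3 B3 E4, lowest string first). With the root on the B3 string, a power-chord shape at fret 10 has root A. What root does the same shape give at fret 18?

F

Moving from fret 10 to fret 18 shifts the root by 8 semitones.
A up 8 semitones is F.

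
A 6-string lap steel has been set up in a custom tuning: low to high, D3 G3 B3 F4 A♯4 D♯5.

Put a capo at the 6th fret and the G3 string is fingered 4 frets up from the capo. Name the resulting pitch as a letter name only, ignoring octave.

F

The capo raises the open G3 by 6 semitones to C♯4; fretting 4 more gives G3 + 6 + 4 = G3 + 10 semitones, landing on F.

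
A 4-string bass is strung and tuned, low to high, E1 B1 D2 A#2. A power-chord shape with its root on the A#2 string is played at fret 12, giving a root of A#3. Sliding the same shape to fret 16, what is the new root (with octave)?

D4

Moving from fret 12 to fret 16 shifts the root by 4 semitones.
A#3 up 4 semitones is D4.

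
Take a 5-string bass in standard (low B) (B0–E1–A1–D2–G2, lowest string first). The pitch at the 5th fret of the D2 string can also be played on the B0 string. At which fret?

20

D2 at fret 5 is D2 + 5 semitones = G2.
The open B0 string is 15 semitones below the open D2, so the same pitch on the B0 string lies at fret 5 + 15 = 20.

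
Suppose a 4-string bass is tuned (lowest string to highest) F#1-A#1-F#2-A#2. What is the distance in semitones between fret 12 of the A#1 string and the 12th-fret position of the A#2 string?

A#1 at fret 12 → A#2 (MIDI 46); A#2 at fret 12 → A#3 (MIDI 58).
46 − 58 = -12, so the two pitches are 12 semitones apart, with A#3 the higher.

12 semitones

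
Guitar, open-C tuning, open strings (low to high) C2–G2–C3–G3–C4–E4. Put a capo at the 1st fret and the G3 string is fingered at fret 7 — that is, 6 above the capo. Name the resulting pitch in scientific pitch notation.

The capo raises the open G3 by 1 semitone to G#3; fretting 6 more gives G3 + 1 + 6 = G3 + 7 semitones = D4.

D4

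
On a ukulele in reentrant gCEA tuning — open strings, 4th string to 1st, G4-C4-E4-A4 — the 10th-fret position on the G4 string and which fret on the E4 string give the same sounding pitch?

G4 at fret 10 is G4 + 10 semitones = F5.
The open E4 string is 3 semitones below the open G4, so the same pitch on the E4 string lies at fret 10 + 3 = 13.

13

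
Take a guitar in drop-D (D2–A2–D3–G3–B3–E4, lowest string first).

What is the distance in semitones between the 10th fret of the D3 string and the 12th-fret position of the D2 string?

10 semitones

D3 at fret 10 → C4 (MIDI 60); D2 at fret 12 → D3 (MIDI 50).
60 − 50 = 10, so the two pitches are 10 semitones apart, with C4 the higher.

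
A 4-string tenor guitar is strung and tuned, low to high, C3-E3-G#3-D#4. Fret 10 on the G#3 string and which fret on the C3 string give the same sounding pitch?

G#3 at fret 10 is G#3 + 10 semitones = F#4.
The open C3 string is 8 semitones below the open G#3, so the same pitch on the C3 string lies at fret 10 + 8 = 18.

18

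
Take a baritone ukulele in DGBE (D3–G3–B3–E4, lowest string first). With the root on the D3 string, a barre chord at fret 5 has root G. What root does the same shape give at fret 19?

Moving from fret 5 to fret 19 shifts the root by 14 semitones.
G up 14 semitones is A.

A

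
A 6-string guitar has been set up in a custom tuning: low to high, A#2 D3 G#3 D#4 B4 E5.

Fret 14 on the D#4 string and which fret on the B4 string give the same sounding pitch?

6

D#4 at fret 14 is D#4 + 14 semitones = F5.
The open B4 string is 8 semitones above the open D#4, so the same pitch on the B4 string lies at fret 14 − 8 = 6.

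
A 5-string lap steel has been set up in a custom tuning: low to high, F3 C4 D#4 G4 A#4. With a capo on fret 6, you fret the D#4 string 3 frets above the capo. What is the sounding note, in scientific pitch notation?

C5

The capo raises the open D#4 by 6 semitones to A4; fretting 3 more gives D#4 + 6 + 3 = D#4 + 9 semitones = C5.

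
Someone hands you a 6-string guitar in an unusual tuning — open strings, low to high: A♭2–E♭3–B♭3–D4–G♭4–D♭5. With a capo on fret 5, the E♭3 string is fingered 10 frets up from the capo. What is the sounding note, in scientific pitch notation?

G♭4

The capo raises the open E♭3 by 5 semitones to A♭3; fretting 10 more gives E♭3 + 5 + 10 = E♭3 + 15 semitones = G♭4.
(Also written F♯.)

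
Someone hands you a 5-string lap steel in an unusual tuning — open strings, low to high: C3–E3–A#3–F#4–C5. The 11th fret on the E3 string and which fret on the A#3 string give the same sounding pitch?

Fret 11 on E3 is MIDI 52 + 11 = 63 (D#4). On the A#3 string (open MIDI 58), that pitch is 63 − 58 = fret 5.

5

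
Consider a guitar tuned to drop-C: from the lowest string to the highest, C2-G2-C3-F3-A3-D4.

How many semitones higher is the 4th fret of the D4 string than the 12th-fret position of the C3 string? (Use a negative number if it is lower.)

6 semitones

D4 at fret 4 → F#4 (MIDI 66); C3 at fret 12 → C4 (MIDI 60).
66 − 60 = 6, so the two pitches are 6 semitones apart.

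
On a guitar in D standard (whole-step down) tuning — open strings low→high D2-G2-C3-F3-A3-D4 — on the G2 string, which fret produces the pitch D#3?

8

D#3 is 8 semitones above the open G2 (G–G#–A–A#–B–C–C#–D–D#), so it sits at fret 8.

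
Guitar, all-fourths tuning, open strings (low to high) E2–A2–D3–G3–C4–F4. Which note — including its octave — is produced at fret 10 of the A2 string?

G3

A2 is MIDI 45. Adding 10 gives 55, which is G3.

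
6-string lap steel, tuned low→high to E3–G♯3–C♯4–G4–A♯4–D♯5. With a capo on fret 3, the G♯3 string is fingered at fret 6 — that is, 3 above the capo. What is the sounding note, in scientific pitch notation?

The capo raises the open G♯3 by 3 semitones to B3; fretting 3 more gives G♯3 + 3 + 3 = G♯3 + 6 semitones = D4.

D4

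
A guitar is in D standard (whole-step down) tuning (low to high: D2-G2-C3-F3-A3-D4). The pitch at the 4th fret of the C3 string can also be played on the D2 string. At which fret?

Fret 4 on C3 is MIDI 48 + 4 = 52 (E3). On the D2 string (open MIDI 38), that pitch is 52 − 38 = fret 14.

14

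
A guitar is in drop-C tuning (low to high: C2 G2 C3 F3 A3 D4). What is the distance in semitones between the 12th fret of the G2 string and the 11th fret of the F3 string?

9 semitones

G2 at fret 12 → G3 (MIDI 55); F3 at fret 11 → E4 (MIDI 64).
55 − 64 = -9, so the two pitches are 9 semitones apart, with E4 the higher.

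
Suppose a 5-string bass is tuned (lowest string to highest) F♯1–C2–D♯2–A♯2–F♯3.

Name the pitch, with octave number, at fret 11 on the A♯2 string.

A3

A♯2 is MIDI 46. Adding 11 gives 57, which is A3.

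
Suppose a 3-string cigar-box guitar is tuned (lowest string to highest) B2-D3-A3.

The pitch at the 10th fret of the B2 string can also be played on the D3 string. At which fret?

Fret 10 on B2 is MIDI 47 + 10 = 57 (A3). On the D3 string (open MIDI 50), that pitch is 57 − 50 = fret 7.

7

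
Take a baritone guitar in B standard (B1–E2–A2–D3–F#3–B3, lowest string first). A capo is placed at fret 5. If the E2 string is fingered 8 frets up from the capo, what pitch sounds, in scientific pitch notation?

F3

The capo raises the open E2 by 5 semitones to A2; fretting 8 more gives E2 + 5 + 8 = E2 + 13 semitones = F3.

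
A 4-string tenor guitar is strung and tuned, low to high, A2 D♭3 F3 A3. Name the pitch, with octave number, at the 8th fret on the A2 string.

F3

Each fret is one semitone, so A2 + 8 = F3.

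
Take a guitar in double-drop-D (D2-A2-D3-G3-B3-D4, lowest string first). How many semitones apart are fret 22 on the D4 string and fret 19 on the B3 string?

D4 at fret 22 → C6 (MIDI 84); B3 at fret 19 → F#5 (MIDI 78).
84 − 78 = 6, so the two pitches are 6 semitones apart, with C6 the higher.

6 semitones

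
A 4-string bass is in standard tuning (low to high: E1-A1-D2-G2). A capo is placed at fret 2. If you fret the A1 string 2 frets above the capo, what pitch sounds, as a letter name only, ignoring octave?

The capo raises the open A1 by 2 semitones to B1; fretting 2 more gives A1 + 2 + 2 = A1 + 4 semitones, landing on C#.
(Also written Db.)

C#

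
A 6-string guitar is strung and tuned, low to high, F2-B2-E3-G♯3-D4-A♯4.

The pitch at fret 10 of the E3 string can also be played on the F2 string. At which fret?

E3 at fret 10 is E3 + 10 semitones = D4.
The open F2 string is 11 semitones below the open E3, so the same pitch on the F2 string lies at fret 10 + 11 = 21.

21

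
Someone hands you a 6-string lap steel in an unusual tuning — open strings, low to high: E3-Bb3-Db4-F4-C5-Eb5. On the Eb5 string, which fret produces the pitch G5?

4

G5 is 4 semitones above the open Eb5 (Eb–E–F–Gb–G), so it sits at fret 4.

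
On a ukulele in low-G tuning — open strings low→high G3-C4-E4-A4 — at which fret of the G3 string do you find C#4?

C#4 is 6 semitones above the open G3 (G–G#–A–A#–B–C–C#), so it sits at fret 6.

6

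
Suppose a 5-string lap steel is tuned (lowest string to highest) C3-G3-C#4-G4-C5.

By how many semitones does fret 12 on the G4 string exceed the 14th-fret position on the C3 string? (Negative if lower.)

17 semitones

G4 at fret 12 → G5 (MIDI 79); C3 at fret 14 → D4 (MIDI 62).
79 − 62 = 17, so the two pitches are 17 semitones apart.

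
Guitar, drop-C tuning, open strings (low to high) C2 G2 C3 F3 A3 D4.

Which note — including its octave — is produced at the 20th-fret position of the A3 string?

F5

A3 is MIDI 57. Adding 20 gives 77, which is F5.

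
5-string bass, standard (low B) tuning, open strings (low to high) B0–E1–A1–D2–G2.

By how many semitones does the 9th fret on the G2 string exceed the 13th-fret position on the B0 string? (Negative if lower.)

G2 at fret 9 → E3 (MIDI 52); B0 at fret 13 → C2 (MIDI 36).
52 − 36 = 16, so the two pitches are 16 semitones apart.

16 semitones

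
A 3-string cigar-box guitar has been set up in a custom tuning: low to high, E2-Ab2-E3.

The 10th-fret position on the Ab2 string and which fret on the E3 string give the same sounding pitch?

2

Fret 10 on Ab2 is MIDI 44 + 10 = 54 (Gb3). On the E3 string (open MIDI 52), that pitch is 54 − 52 = fret 2.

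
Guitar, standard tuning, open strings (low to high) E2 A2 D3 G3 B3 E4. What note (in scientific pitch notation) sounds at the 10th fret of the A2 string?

G3

A2 is MIDI 45. Adding 10 gives 55, which is G3.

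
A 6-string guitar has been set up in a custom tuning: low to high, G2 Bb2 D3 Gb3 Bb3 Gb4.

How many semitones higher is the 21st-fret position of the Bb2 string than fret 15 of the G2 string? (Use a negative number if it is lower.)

9 semitones

Bb2 at fret 21 → G4 (MIDI 67); G2 at fret 15 → Bb3 (MIDI 58).
67 − 58 = 9, so the two pitches are 9 semitones apart.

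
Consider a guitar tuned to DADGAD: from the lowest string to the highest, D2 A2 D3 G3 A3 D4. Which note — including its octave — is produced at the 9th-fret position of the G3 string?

Each fret is one semitone, so G3 + 9 = E4.

E4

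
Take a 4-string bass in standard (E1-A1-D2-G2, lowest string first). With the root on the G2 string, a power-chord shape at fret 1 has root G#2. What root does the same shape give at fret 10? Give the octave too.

Moving from fret 1 to fret 10 shifts the root by 9 semitones.
G#2 up 9 semitones is F3.

F3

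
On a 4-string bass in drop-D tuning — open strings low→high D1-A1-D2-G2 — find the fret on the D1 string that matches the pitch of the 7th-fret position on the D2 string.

Fret 7 on D2 is MIDI 38 + 7 = 45 (A2). On the D1 string (open MIDI 26), that pitch is 45 − 26 = fret 19.

19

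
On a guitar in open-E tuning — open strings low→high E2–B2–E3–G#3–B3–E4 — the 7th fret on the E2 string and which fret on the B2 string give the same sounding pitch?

0

Fret 7 on E2 is MIDI 40 + 7 = 47 (B2). On the B2 string (open MIDI 47), that pitch is 47 − 47 = fret 0.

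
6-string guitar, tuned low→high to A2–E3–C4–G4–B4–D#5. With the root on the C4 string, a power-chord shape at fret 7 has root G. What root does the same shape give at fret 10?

A#

Moving from fret 7 to fret 10 shifts the root by 3 semitones.
G up 3 semitones is A#.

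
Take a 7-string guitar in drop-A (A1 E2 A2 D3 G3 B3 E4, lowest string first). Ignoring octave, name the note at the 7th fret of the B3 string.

The open B3 string plus 7 semitones: B–C–C#–D–D#–E–F–F#.

F#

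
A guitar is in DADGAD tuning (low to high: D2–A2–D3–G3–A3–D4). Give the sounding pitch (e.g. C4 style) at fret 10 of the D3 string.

C4

D3 is MIDI 50. Adding 10 gives 60, which is C4.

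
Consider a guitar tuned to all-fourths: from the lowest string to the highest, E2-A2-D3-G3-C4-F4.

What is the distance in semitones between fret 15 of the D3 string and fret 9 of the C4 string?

4 semitones

D3 at fret 15 → F4 (MIDI 65); C4 at fret 9 → A4 (MIDI 69).
65 − 69 = -4, so the two pitches are 4 semitones apart, with A4 the higher.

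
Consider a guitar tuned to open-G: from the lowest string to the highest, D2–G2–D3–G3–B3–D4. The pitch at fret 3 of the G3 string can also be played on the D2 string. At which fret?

20

G3 at fret 3 is G3 + 3 semitones = A#3.
The open D2 string is 17 semitones below the open G3, so the same pitch on the D2 string lies at fret 3 + 17 = 20.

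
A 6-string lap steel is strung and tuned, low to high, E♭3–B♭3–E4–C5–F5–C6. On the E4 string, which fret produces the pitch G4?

3

G4 is 3 semitones above the open E4 (E–F–Gb–G), so it sits at fret 3.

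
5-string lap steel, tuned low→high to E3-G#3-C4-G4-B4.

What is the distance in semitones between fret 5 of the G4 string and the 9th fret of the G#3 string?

7 semitones

G4 at fret 5 → C5 (MIDI 72); G#3 at fret 9 → F4 (MIDI 65).
72 − 65 = 7, so the two pitches are 7 semitones apart, with C5 the higher.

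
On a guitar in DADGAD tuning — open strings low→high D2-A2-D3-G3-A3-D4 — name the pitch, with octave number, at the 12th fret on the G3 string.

G4

G3 is MIDI 55. Adding 12 gives 67, which is G4.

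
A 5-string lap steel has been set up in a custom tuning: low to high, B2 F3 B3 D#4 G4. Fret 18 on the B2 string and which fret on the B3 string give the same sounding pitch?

B2 at fret 18 is B2 + 18 semitones = F4.
The open B3 string is 12 semitones above the open B2, so the same pitch on the B3 string lies at fret 18 − 12 = 6.

6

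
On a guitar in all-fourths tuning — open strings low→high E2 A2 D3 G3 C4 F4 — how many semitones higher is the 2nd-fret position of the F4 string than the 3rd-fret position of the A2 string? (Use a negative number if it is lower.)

19 semitones

F4 at fret 2 → G4 (MIDI 67); A2 at fret 3 → C3 (MIDI 48).
67 − 48 = 19, so the two pitches are 19 semitones apart.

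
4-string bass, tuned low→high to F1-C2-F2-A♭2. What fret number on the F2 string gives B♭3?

17

B♭3 is 17 semitones above the open F2 (F–Gb–G–Ab–…–Ab–A–Bb), so it sits at fret 17.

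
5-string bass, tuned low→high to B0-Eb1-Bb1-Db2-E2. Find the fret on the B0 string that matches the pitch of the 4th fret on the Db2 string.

18

Fret 4 on Db2 is MIDI 37 + 4 = 41 (F2). On the B0 string (open MIDI 23), that pitch is 41 − 23 = fret 18.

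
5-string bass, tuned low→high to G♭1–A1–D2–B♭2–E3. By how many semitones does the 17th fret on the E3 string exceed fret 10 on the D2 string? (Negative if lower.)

21 semitones

E3 at fret 17 → A4 (MIDI 69); D2 at fret 10 → C3 (MIDI 48).
69 − 48 = 21, so the two pitches are 21 semitones apart.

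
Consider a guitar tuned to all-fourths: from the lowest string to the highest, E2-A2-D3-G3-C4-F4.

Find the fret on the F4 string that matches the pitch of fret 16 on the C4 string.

11

Fret 16 on C4 is MIDI 60 + 16 = 76 (E5). On the F4 string (open MIDI 65), that pitch is 76 − 65 = fret 11.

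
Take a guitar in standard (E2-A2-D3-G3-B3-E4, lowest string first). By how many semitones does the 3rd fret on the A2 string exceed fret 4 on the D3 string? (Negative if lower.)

A2 at fret 3 → C3 (MIDI 48); D3 at fret 4 → F#3 (MIDI 54).
48 − 54 = -6, so the two pitches are 6 semitones apart.

-6 semitones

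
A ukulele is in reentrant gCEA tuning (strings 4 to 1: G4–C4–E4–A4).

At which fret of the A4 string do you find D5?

5

D5 is 5 semitones above the open A4 (A–A#–B–C–C#–D), so it sits at fret 5.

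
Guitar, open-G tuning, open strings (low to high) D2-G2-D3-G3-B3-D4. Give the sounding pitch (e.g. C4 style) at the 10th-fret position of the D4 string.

The open D4 string plus 10 semitones: D–D#–E–F–…–A#–B–C.
The walk passes from B into C once, so the octave number goes from 4 to 5.

C5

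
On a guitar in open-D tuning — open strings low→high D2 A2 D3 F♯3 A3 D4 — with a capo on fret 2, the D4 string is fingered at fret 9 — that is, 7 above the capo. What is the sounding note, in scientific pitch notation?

The capo raises the open D4 by 2 semitones to E4; fretting 7 more gives D4 + 2 + 7 = D4 + 9 semitones = B4.

B4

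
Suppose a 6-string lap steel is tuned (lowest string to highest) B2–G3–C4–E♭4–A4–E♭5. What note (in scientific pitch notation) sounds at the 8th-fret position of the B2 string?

G3

B2 is MIDI 47. Adding 8 gives 55, which is G3.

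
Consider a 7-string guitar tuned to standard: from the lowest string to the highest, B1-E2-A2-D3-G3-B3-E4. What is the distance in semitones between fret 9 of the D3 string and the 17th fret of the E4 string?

D3 at fret 9 → B3 (MIDI 59); E4 at fret 17 → A5 (MIDI 81).
59 − 81 = -22, so the two pitches are 22 semitones apart, with A5 the higher.

22 semitones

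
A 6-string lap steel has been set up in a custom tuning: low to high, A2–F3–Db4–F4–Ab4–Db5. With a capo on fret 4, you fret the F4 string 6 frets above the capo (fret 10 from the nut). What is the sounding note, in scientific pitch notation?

Eb5

The capo raises the open F4 by 4 semitones to A4; fretting 6 more gives F4 + 4 + 6 = F4 + 10 semitones = Eb5.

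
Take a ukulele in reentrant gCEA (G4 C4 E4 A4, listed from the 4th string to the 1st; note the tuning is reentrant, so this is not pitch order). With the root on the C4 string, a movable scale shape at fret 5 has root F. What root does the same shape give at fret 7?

Moving from fret 5 to fret 7 shifts the root by 2 semitones.
F up 2 semitones is G.

G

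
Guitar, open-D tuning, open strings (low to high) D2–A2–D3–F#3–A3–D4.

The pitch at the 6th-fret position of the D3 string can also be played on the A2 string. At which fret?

11

Fret 6 on D3 is MIDI 50 + 6 = 56 (G#3). On the A2 string (open MIDI 45), that pitch is 56 − 45 = fret 11.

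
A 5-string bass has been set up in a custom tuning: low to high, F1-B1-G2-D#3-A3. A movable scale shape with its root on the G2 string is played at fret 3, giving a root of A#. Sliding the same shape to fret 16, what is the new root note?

B

Moving from fret 3 to fret 16 shifts the root by 13 semitones.
A# up 13 semitones is B.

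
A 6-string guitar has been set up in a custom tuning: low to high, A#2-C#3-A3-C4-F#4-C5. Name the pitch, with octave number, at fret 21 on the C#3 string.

A#4

The open C#3 string plus 21 semitones: C#–D–D#–E–…–G#–A–A#.
The walk passes from B into C once, so the octave number goes from 3 to 4.
(Equivalently spelled Bb4.)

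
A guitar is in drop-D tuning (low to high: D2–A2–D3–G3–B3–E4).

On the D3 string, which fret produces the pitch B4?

21

B4 is 21 semitones above the open D3 (D–D#–E–F–…–A–A#–B), so it sits at fret 21.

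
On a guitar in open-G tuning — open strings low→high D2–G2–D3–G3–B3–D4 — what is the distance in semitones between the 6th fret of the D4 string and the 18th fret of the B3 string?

D4 at fret 6 → G#4 (MIDI 68); B3 at fret 18 → F5 (MIDI 77).
68 − 77 = -9, so the two pitches are 9 semitones apart, with F5 the higher.

9 semitones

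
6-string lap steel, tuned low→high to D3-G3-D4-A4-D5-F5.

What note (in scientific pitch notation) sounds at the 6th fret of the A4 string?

The open A4 string plus 6 semitones: A–Bb–B–C–Db–D–Eb.
The walk passes from B into C once, so the octave number goes from 4 to 5.
(Equivalently spelled D#5.)

Eb5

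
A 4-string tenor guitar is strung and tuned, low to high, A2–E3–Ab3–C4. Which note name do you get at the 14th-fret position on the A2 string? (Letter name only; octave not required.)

The open A2 string plus 14 semitones: A–Bb–B–C–…–A–Bb–B.

B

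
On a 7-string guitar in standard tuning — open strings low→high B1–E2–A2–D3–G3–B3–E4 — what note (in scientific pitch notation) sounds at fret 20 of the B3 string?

G5

The open B3 string plus 20 semitones: B–C–C#–D–…–F–F#–G.
The walk passes from B into C 2 times, so the octave number goes from 3 to 5.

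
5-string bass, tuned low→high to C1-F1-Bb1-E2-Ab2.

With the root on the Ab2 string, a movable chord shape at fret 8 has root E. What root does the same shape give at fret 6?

Moving from fret 8 to fret 6 shifts the root by -2 semitones.
E down 2 semitones is D.

D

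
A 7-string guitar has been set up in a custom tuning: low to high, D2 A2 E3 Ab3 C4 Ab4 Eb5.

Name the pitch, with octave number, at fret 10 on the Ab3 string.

Gb4

Each fret is one semitone, so Ab3 + 10 = Gb4.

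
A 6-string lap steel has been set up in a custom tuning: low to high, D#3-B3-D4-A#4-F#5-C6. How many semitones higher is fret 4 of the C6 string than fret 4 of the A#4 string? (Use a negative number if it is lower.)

C6 at fret 4 → E6 (MIDI 88); A#4 at fret 4 → D5 (MIDI 74).
88 − 74 = 14, so the two pitches are 14 semitones apart.

14 semitones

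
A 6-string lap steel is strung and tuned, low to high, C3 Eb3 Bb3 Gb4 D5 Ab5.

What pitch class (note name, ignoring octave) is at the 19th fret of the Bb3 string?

Bb3 is MIDI 58. Adding 19 gives 77; 77 mod 12 = 5, i.e. F.

F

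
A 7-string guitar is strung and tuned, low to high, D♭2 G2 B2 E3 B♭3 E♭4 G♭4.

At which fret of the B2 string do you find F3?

6

F3 is 6 semitones above the open B2 (B–C–Db–D–Eb–E–F), so it sits at fret 6.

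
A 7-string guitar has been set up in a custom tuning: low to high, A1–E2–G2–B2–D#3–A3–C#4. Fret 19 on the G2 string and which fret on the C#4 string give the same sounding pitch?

1

G2 at fret 19 is G2 + 19 semitones = D4.
The open C#4 string is 18 semitones above the open G2, so the same pitch on the C#4 string lies at fret 19 − 18 = 1.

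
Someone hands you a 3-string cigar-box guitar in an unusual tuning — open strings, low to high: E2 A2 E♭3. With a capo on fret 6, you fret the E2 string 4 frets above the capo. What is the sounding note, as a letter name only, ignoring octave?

D

The capo raises the open E2 by 6 semitones to B♭2; fretting 4 more gives E2 + 6 + 4 = E2 + 10 semitones, landing on D.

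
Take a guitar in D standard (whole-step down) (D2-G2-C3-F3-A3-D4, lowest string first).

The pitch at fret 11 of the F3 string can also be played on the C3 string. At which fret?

F3 at fret 11 is F3 + 11 semitones = E4.
The open C3 string is 5 semitones below the open F3, so the same pitch on the C3 string lies at fret 11 + 5 = 16.

16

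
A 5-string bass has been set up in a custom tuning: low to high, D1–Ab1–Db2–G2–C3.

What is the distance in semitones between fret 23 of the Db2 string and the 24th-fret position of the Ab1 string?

4 semitones

Db2 at fret 23 → C4 (MIDI 60); Ab1 at fret 24 → Ab3 (MIDI 56).
60 − 56 = 4, so the two pitches are 4 semitones apart, with C4 the higher.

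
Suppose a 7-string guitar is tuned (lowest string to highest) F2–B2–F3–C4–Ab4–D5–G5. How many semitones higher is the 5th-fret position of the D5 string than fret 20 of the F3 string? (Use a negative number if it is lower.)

6 semitones

D5 at fret 5 → G5 (MIDI 79); F3 at fret 20 → Db5 (MIDI 73).
79 − 73 = 6, so the two pitches are 6 semitones apart.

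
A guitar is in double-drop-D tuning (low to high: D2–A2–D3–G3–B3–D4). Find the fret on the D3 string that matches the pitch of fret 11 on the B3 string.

20

Fret 11 on B3 is MIDI 59 + 11 = 70 (A#4). On the D3 string (open MIDI 50), that pitch is 70 − 50 = fret 20.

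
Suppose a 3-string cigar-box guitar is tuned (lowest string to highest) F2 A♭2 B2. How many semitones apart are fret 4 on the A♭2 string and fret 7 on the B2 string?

A♭2 at fret 4 → C3 (MIDI 48); B2 at fret 7 → G♭3 (MIDI 54).
48 − 54 = -6, so the two pitches are 6 semitones apart, with G♭3 the higher.

6 semitones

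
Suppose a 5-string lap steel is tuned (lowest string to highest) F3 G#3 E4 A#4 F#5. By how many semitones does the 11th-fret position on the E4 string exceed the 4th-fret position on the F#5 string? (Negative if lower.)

E4 at fret 11 → D#5 (MIDI 75); F#5 at fret 4 → A#5 (MIDI 82).
75 − 82 = -7, so the two pitches are 7 semitones apart.

-7 semitones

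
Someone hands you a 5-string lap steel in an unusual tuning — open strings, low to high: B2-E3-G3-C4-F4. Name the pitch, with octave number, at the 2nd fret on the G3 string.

G3 is MIDI 55. Adding 2 gives 57, which is A3.

A3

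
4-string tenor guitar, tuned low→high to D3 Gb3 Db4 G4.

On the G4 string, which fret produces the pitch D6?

D6 is 19 semitones above the open G4 (G–Ab–A–Bb–…–C–Db–D), so it sits at fret 19.

19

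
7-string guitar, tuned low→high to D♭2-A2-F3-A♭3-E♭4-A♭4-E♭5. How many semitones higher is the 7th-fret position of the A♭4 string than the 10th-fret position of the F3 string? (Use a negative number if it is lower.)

A♭4 at fret 7 → E♭5 (MIDI 75); F3 at fret 10 → E♭4 (MIDI 63).
75 − 63 = 12, so the two pitches are 12 semitones apart.

12 semitones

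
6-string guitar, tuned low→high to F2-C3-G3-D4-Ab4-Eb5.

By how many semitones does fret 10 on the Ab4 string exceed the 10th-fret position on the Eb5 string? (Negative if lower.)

Ab4 at fret 10 → Gb5 (MIDI 78); Eb5 at fret 10 → Db6 (MIDI 85).
78 − 85 = -7, so the two pitches are 7 semitones apart.

-7 semitones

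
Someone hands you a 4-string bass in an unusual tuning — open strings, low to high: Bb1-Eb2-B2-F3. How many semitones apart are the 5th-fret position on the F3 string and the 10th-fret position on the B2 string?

F3 at fret 5 → Bb3 (MIDI 58); B2 at fret 10 → A3 (MIDI 57).
58 − 57 = 1, so the two pitches are 1 semitone apart, with Bb3 the higher.

1 semitone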